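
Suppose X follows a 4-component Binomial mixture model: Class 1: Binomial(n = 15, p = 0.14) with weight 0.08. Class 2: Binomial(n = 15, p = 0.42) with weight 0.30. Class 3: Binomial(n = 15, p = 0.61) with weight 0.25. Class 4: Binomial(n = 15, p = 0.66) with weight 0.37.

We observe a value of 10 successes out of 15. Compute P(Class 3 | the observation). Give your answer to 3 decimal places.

0.351

Apply Bayes' rule: the posterior for each component is proportional to its prior times its likelihood at x.
Binomial probabilities:
  L_1 = 4.08628e-06
  L_2 = 0.0336657
  L_3 = 0.193275
  L_4 = 0.213988
Weight by the priors:
  w_1·L_1 = 0.08 × 4.08628e-06 = 3.26902e-07
  w_2·L_2 = 0.30 × 0.0336657 = 0.0100997
  w_3·L_3 = 0.25 × 0.193275 = 0.0483189
  w_4·L_4 = 0.37 × 0.213988 = 0.0791755
Evidence: 3.26902e-07 + 0.0100997 + 0.0483189 + 0.0791755 = 0.137594
P(Class 3 | data) ≈ 0.351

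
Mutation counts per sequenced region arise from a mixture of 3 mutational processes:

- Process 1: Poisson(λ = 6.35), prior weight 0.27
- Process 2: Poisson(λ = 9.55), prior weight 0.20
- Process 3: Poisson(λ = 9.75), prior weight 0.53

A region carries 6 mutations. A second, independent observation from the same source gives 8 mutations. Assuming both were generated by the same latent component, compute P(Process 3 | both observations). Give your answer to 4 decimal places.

Apply Bayes' rule: the posterior for each component is proportional to its prior times its likelihood at x.
Since both observations come from the same component, the likelihood for component k is f_k(x₁)·f_k(x₂).
  L_1 = [e^(−6.35)·6.35^6/6! = 0.159052] × [0.114525] = 0.0182154
  L_2 = [e^(−9.55)·9.55^6/6! = 0.0750197] × [0.122178] = 0.00916578
  L_3 = [e^(−9.75)·9.75^6/6! = 0.0695543] × [0.118072] = 0.00821238
Prior × likelihood for each component:
  π_1·L_1 = 0.27 × 0.0182154 = 0.00491816
  π_2·L_2 = 0.20 × 0.00916578 = 0.00183316
  π_3·L_3 = 0.53 × 0.00821238 = 0.00435256
Evidence: 0.00491816 + 0.00183316 + 0.00435256 = 0.0111039
P(Process 3 | x₁, x₂) = 0.00435256 / 0.0111039 ≈ 0.3920

0.3920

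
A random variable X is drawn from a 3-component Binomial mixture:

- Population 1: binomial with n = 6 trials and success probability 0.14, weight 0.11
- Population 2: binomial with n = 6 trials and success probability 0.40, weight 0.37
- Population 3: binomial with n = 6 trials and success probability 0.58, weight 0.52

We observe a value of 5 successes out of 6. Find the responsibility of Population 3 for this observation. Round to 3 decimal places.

By Bayes' theorem, P(k | x) = π_k f_k(x) / Σ_j π_j f_j(x).
Evaluate each component's likelihood at the observed value:
  p_1 = 0.000277517
  p_2 = 0.036864
  p_3 = 0.165402
Weight by the priors:
  π_1·p_1 = 0.11 × 0.000277517 = 3.05269e-05
  π_2·p_2 = 0.37 × 0.036864 = 0.0136397
  π_3·p_3 = 0.52 × 0.165402 = 0.086009
Marginal: 3.05269e-05 + 0.0136397 + 0.086009 = 0.0996792
Responsibility of Population 3: 0.086009 / 0.0996792 ≈ 0.863

0.863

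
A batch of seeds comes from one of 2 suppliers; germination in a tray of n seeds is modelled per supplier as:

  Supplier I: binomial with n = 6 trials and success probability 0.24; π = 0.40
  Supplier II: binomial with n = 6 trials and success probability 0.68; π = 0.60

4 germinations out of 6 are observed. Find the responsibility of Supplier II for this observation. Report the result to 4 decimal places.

The responsibility of component k is P(Z=k) f_k(x) divided by Σ_j P(Z=j) f_j(x).
Binomial probabilities:
  L_I = C(6,4)·0.24^4·0.76^2 = 15·0.00331776·0.5776 = 0.0287451
  L_II = C(6,4)·0.68^4·0.32^2 = 15·0.213814·0.1024 = 0.328418
Multiply by the mixture weights:
  P(Z=I)·L_I = 0.40 × 0.0287451 = 0.011498
  P(Z=II)·L_II = 0.60 × 0.328418 = 0.197051
Normaliser: 0.011498 + 0.197051 = 0.208549
P(Supplier II | x) = 0.197051 / 0.208549 ≈ 0.9449

0.9449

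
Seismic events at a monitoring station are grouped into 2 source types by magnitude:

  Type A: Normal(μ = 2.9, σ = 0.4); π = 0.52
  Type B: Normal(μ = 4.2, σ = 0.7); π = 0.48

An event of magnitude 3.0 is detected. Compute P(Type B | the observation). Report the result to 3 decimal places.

The responsibility of component k is π_k f_k(x) divided by Σ_j π_j f_j(x).
Normal densities:
  f_A = 0.96667
  f_B = 0.131119
Multiply by the mixture weights:
  π_A·f_A = 0.52 × 0.96667 = 0.502669
  π_B·f_B = 0.48 × 0.131119 = 0.062937
Marginal: 0.502669 + 0.062937 = 0.565606
Responsibility of Type B: 0.062937 / 0.565606 ≈ 0.111

0.111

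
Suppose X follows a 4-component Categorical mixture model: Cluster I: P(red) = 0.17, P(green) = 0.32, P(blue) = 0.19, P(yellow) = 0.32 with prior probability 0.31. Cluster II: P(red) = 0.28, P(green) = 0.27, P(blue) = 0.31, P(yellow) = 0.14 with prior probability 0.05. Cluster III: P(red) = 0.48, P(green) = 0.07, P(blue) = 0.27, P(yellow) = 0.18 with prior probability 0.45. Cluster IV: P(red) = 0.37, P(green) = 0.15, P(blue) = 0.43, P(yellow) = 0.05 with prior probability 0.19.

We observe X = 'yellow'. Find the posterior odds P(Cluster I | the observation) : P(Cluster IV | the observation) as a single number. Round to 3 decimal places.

Posterior odds = (P(Z=i) f_i(x)) / (P(Z=j) f_j(x)); the normalising sum cancels.
Evaluate each component's likelihood at the observed value:
  p_I = P(yellow | comp) = 0.32
  p_II = P(yellow | comp) = 0.14
  p_III = P(yellow | comp) = 0.18
  p_IV = P(yellow | comp) = 0.05
Posterior odds = (P(Z=I)·p_I) / (P(Z=IV)·p_IV) = (0.31·0.32) / (0.19·0.05) = 0.0992 / 0.0095 ≈ 10.442

10.442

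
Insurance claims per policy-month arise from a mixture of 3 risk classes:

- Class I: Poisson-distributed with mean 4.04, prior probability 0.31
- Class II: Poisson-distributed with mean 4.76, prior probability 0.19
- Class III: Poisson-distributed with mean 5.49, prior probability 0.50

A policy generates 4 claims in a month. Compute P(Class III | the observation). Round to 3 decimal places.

The responsibility of component k is w_k f_k(x) divided by Σ_j w_j f_j(x).
Poisson probabilities:
  L_I = 0.195328
  L_II = 0.183221
  L_III = 0.156243
Weight by the priors:
  w_I·L_I = 0.31 × 0.195328 = 0.0605517
  w_II·L_II = 0.19 × 0.183221 = 0.034812
  w_III·L_III = 0.50 × 0.156243 = 0.0781217
Denominator: 0.0605517 + 0.034812 + 0.0781217 = 0.173485
P(Class III | 4 claims) = 0.0781217 / 0.173485 ≈ 0.450

0.450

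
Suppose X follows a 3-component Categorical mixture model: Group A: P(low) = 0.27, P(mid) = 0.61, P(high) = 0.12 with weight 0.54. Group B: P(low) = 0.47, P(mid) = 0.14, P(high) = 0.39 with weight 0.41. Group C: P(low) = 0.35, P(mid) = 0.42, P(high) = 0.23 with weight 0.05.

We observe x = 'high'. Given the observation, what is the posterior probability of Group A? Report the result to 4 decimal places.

0.2743

Posterior ∝ prior × likelihood, so P(k | x) ∝ w_k f_k(x); normalise over all components.
Categorical probabilities:
  f_A = P(high | comp) = 0.12
  f_B = P(high | comp) = 0.39
  f_C = P(high | comp) = 0.23
Unnormalised posteriors:
  w_A·f_A = 0.54 × 0.12 = 0.0648
  w_B·f_B = 0.41 × 0.39 = 0.1599
  w_C·f_C = 0.05 × 0.23 = 0.0115
Sum: 0.0648 + 0.1599 + 0.0115 = 0.2362
So the posterior for Group A is 0.0648 / 0.2362 ≈ 0.2743.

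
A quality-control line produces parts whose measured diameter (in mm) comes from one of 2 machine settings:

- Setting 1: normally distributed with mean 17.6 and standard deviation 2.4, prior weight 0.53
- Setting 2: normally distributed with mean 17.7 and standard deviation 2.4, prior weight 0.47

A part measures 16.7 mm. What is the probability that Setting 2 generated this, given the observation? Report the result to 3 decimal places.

By Bayes' theorem, P(k | x) = π_k f_k(x) / Σ_j π_j f_j(x).
Normal densities:
  f_1 = 0.15494
  f_2 = 0.152405
Prior × likelihood for each component:
  π_1·f_1 = 0.53 × 0.15494 = 0.082118
  π_2·f_2 = 0.47 × 0.152405 = 0.0716304
Normaliser: 0.082118 + 0.0716304 = 0.153748
P(Setting 2 | data) = 0.0716304 / 0.153748 ≈ 0.466

0.466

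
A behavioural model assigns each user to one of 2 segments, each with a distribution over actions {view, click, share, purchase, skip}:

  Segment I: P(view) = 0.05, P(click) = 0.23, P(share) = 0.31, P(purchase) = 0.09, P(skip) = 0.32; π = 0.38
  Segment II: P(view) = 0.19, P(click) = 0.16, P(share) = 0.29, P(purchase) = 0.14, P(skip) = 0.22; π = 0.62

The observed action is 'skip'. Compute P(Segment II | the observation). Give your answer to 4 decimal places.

Apply Bayes' rule: the posterior for each component is proportional to its prior times its likelihood at x.
Evaluate each component's likelihood at the observed value:
  L_I = 0.32
  L_II = 0.22
Unnormalised posteriors:
  π_I·L_I = 0.38 × 0.32 = 0.1216
  π_II·L_II = 0.62 × 0.22 = 0.1364
Denominator: 0.1216 + 0.1364 = 0.258
Responsibility of Segment II: 0.1364 / 0.258 ≈ 0.5287

0.5287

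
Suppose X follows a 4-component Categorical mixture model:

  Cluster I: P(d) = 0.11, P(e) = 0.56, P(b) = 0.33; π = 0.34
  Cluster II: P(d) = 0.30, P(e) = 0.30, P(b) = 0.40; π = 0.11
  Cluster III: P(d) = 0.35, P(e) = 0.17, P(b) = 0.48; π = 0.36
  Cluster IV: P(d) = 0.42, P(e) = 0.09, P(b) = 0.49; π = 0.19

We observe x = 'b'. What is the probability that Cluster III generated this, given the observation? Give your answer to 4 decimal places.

By Bayes' theorem, P(k | x) = w_k f_k(x) / Σ_j w_j f_j(x).
Evaluate each component's likelihood at the observed value:
  L_I = 0.33
  L_II = 0.4
  L_III = 0.48
  L_IV = 0.49
Weight by the priors:
  w_I·L_I = 0.34 × 0.33 = 0.1122
  w_II·L_II = 0.11 × 0.4 = 0.044
  w_III·L_III = 0.36 × 0.48 = 0.1728
  w_IV·L_IV = 0.19 × 0.49 = 0.0931
Normaliser: 0.1122 + 0.044 + 0.1728 + 0.0931 = 0.4221
Responsibility of Cluster III: 0.1728 / 0.4221 ≈ 0.4094

0.4094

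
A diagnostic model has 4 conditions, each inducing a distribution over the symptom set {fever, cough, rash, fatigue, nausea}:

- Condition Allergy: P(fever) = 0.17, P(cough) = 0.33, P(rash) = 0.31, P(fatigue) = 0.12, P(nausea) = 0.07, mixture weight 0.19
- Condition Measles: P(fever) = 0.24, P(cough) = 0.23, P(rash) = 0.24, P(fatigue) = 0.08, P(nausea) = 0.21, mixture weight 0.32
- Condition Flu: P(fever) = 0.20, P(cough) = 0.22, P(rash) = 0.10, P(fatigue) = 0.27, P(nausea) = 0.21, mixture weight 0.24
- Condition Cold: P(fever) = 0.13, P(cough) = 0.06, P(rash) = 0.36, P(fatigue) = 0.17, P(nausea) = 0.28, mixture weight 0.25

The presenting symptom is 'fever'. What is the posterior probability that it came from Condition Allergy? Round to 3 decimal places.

Apply Bayes' rule: the posterior for each component is proportional to its prior times its likelihood at x.
Categorical probabilities:
  f_Allergy = P(fever | comp) = 0.17
  f_Measles = P(fever | comp) = 0.24
  f_Flu = P(fever | comp) = 0.20
  f_Cold = P(fever | comp) = 0.13
Weight by the priors:
  π_Allergy·f_Allergy = 0.19 × 0.17 = 0.0323
  π_Measles·f_Measles = 0.32 × 0.24 = 0.0768
  π_Flu·f_Flu = 0.24 × 0.2 = 0.048
  π_Cold·f_Cold = 0.25 × 0.13 = 0.0325
Evidence: 0.0323 + 0.0768 + 0.048 + 0.0325 = 0.1896
So the posterior for Condition Allergy is 0.0323 / 0.1896 ≈ 0.170.

0.170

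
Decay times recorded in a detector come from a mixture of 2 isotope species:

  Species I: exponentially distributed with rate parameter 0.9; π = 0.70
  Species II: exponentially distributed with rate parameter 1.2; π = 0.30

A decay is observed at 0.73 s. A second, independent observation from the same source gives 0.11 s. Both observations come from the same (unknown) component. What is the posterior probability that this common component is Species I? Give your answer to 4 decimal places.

By Bayes' theorem, P(k | x) = π_k f_k(x) / Σ_j π_j f_j(x).
Since both observations come from the same component, the likelihood for component k is f_k(x₁)·f_k(x₂).
  f_I = [0.9·e^(−0.9·0.73) = 0.9·e^(−0.6570) = 0.466564] × [0.815168] = 0.380328
  f_II = [1.2·e^(−1.2·0.73) = 1.2·e^(−0.8760) = 0.499734] × [1.05161] = 0.525525
Weight by the priors:
  π_I·f_I = 0.70 × 0.380328 = 0.26623
  π_II·f_II = 0.30 × 0.525525 = 0.157658
Evidence: 0.26623 + 0.157658 = 0.423887
P(Species I | data) ≈ 0.6281

0.6281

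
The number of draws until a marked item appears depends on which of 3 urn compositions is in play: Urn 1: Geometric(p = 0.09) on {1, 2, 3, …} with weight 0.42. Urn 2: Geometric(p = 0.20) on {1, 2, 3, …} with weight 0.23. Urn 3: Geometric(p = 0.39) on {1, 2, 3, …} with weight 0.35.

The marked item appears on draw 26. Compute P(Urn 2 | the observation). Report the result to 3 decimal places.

0.046

The responsibility of component k is w_k f_k(x) divided by Σ_j w_j f_j(x).
Evaluate each component's likelihood at the observed value:
  f_1 = 0.09·(1−0.09)^25 = 0.09·0.0946313 = 0.00851682
  f_2 = 0.20·(1−0.20)^25 = 0.20·0.00377789 = 0.000755579
  f_3 = 0.39·(1−0.39)^25 = 0.39·4.2978e-06 = 1.67614e-06
Unnormalised posteriors:
  w_1·f_1 = 0.42 × 0.00851682 = 0.00357706
  w_2·f_2 = 0.23 × 0.000755579 = 0.000173783
  w_3·f_3 = 0.35 × 1.67614e-06 = 5.86649e-07
Denominator: 0.00357706 + 0.000173783 + 5.86649e-07 = 0.00375143
P(Urn 2 | data) ≈ 0.046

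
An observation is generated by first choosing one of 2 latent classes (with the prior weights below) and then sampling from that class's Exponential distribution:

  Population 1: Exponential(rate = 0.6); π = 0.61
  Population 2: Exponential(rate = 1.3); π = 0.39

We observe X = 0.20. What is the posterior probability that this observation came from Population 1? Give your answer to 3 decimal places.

P(component k | x) = π_k·f_k(x) / marginal(x), where marginal(x) = Σ_j π_j·f_j(x).
Evaluate each component's likelihood at the observed value:
  p_1 = 0.6·e^(−0.6·0.20) = 0.6·e^(−0.1200) = 0.532152
  p_2 = 1.3·e^(−1.3·0.20) = 1.3·e^(−0.2600) = 1.00237
Weight by the priors:
  π_1·p_1 = 0.61 × 0.532152 = 0.324613
  π_2·p_2 = 0.39 × 1.00237 = 0.390923
Sum: 0.324613 + 0.390923 = 0.715536
P(Population 1 | 0.20) ≈ 0.454

0.454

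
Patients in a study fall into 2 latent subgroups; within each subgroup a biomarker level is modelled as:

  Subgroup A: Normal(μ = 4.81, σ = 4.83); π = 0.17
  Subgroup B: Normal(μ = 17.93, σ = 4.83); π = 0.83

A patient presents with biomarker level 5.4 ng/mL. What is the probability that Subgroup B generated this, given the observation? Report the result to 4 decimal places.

Posterior ∝ prior × likelihood, so P(k | x) ∝ w_k f_k(x); normalise over all components.
Normal densities:
  L_A = (1/(4.83·√(2π)))·exp(−(5.4−4.81)²/(2·4.83²)) = 0.082597·exp(-0.00746) = 0.0819828
  L_B = (1/(4.83·√(2π)))·exp(−(5.4−17.93)²/(2·4.83²)) = 0.082597·exp(-3.36494) = 0.00285487
Prior × likelihood for each component:
  w_A·L_A = 0.17 × 0.0819828 = 0.0139371
  w_B·L_B = 0.83 × 0.00285487 = 0.00236954
Marginal: 0.0139371 + 0.00236954 = 0.0163066
So the posterior for Subgroup B is 0.00236954 / 0.0163066 ≈ 0.1453.

0.1453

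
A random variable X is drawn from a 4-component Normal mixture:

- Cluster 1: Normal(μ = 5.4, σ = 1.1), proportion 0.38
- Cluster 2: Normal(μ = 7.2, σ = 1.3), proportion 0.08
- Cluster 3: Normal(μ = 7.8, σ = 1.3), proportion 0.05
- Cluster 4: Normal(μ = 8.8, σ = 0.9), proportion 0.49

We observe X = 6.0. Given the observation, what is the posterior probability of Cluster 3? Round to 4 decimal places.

Posterior ∝ prior × likelihood, so P(k | x) ∝ w_k f_k(x); normalise over all components.
Evaluate each component's likelihood at the observed value:
  L_1 = (1/(1.1·√(2π)))·exp(−(6.0−5.4)²/(2·1.1²)) = 0.362675·exp(-0.14876) = 0.312544
  L_2 = (1/(1.3·√(2π)))·exp(−(6.0−7.2)²/(2·1.3²)) = 0.306879·exp(-0.42604) = 0.20042
  L_3 = (1/(1.3·√(2π)))·exp(−(6.0−7.8)²/(2·1.3²)) = 0.306879·exp(-0.95858) = 0.117669
  L_4 = (1/(0.9·√(2π)))·exp(−(6.0−8.8)²/(2·0.9²)) = 0.443269·exp(-4.83951) = 0.00350668
Unnormalised posteriors:
  w_1·L_1 = 0.38 × 0.312544 = 0.118767
  w_2·L_2 = 0.08 × 0.20042 = 0.0160336
  w_3·L_3 = 0.05 × 0.117669 = 0.00588343
  w_4·L_4 = 0.49 × 0.00350668 = 0.00171828
Denominator: 0.118767 + 0.0160336 + 0.00588343 + 0.00171828 = 0.142402
P(Cluster 3 | x) = 0.00588343 / 0.142402 ≈ 0.0413

0.0413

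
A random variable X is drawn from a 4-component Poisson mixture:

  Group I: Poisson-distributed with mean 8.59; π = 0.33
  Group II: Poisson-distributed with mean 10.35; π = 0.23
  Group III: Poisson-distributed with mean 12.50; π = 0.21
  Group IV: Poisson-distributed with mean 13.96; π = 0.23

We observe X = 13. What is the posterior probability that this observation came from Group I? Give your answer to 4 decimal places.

0.1720

Apply Bayes' rule: the posterior for each component is proportional to its prior times its likelihood at x.
Evaluate each component's likelihood at the observed value:
  p_I = 0.0414039
  p_II = 0.0803519
  p_III = 0.10886
  p_IV = 0.106287
Unnormalised posteriors:
  π_I·p_I = 0.33 × 0.0414039 = 0.0136633
  π_II·p_II = 0.23 × 0.0803519 = 0.0184809
  π_III·p_III = 0.21 × 0.10886 = 0.0228606
  π_IV·p_IV = 0.23 × 0.106287 = 0.024446
Sum: 0.0136633 + 0.0184809 + 0.0228606 + 0.024446 = 0.0794508
P(Group I | 13) = 0.0136633 / 0.0794508 ≈ 0.1720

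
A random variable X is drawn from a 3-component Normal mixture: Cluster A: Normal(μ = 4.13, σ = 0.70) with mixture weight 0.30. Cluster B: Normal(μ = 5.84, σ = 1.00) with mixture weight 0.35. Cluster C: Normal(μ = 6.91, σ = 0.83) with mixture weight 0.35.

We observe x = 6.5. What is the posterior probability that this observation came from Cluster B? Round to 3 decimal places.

Posterior ∝ prior × likelihood, so P(k | x) ∝ w_k f_k(x); normalise over all components.
Component likelihoods at x = 6.5:
  f_A = 0.00184774
  f_B = 0.320864
  f_C = 0.425447
Prior × likelihood for each component:
  w_A·f_A = 0.30 × 0.00184774 = 0.000554321
  w_B·f_B = 0.35 × 0.320864 = 0.112302
  w_C·f_C = 0.35 × 0.425447 = 0.148906
Evidence: 0.000554321 + 0.112302 + 0.148906 = 0.261763
Responsibility of Cluster B: 0.112302 / 0.261763 ≈ 0.429

0.429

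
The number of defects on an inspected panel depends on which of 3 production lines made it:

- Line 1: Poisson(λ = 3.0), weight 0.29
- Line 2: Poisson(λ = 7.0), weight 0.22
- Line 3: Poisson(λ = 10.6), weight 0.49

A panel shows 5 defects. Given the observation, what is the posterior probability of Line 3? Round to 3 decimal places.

0.192

Apply Bayes' rule: the posterior for each component is proportional to its prior times its likelihood at x.
Poisson probabilities:
  p_1 = e^(−3.0)·3.0^5/5! = 0.100819
  p_2 = e^(−7.0)·7.0^5/5! = 0.127717
  p_3 = e^(−10.6)·10.6^5/5! = 0.027786
Multiply by the mixture weights:
  π_1·p_1 = 0.29 × 0.100819 = 0.0292375
  π_2·p_2 = 0.22 × 0.127717 = 0.0280977
  π_3·p_3 = 0.49 × 0.027786 = 0.0136152
Denominator: 0.0292375 + 0.0280977 + 0.0136152 = 0.0709503
So the posterior for Line 3 is 0.0136152 / 0.0709503 ≈ 0.192.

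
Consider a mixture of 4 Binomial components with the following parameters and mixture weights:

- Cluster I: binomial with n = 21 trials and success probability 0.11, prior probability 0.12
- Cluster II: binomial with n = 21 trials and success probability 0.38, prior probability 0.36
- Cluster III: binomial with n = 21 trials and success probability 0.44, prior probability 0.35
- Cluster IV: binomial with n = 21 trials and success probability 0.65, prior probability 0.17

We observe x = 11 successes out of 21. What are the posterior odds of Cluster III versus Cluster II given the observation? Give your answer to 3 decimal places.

1.762

Since P(k|x) ∝ π_k f_k(x), the posterior odds are π_i f_i(x) / (π_j f_j(x)).
Evaluate each component's likelihood at the observed value:
  p_I = C(21,11)·0.11^11·0.89^10 = 352716·2.85312e-11·0.311817 = 3.13794e-06
  p_II = C(21,11)·0.38^11·0.62^10 = 352716·2.38572e-05·0.00839299 = 0.0706255
  p_III = C(21,11)·0.44^11·0.56^10 = 352716·0.000119668·0.00303305 = 0.128022
  p_IV = C(21,11)·0.65^11·0.35^10 = 352716·0.00875078·2.75855e-05 = 0.0851437
0.0448077 / 0.0254252 ≈ 1.762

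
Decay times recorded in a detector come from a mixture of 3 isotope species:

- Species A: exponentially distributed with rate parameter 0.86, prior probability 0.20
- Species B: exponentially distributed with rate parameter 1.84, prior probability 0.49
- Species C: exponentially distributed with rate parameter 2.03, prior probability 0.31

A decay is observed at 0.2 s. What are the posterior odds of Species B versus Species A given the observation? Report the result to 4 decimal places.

4.3089

Since P(k|x) ∝ π_k f_k(x), the posterior odds are π_i f_i(x) / (π_j f_j(x)).
Evaluate each component's likelihood at the observed value:
  f_A = 0.86·e^(−0.86·0.2) = 0.86·e^(−0.1720) = 0.724102
  f_B = 1.84·e^(−1.84·0.2) = 1.84·e^(−0.3680) = 1.2735
  f_C = 2.03·e^(−2.03·0.2) = 2.03·e^(−0.4060) = 1.35261
0.624013 / 0.14482 ≈ 4.3089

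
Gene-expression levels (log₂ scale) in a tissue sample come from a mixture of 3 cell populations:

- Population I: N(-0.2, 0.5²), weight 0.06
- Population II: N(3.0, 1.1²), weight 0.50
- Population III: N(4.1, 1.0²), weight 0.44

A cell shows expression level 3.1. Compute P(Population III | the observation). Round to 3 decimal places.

0.371

P(component k | x) = π_k·f_k(x) / marginal(x), where marginal(x) = Σ_j π_j·f_j(x).
Evaluate each component's likelihood at the observed value:
  f_I = (1/(0.5·√(2π)))·exp(−(3.1−-0.2)²/(2·0.5²)) = 0.797885·exp(-21.78000) = 2.77336e-10
  f_II = (1/(1.1·√(2π)))·exp(−(3.1−3.0)²/(2·1.1²)) = 0.362675·exp(-0.00413) = 0.361179
  f_III = (1/(1.0·√(2π)))·exp(−(3.1−4.1)²/(2·1.0²)) = 0.398942·exp(-0.50000) = 0.241971
Prior × likelihood for each component:
  π_I·f_I = 0.06 × 2.77336e-10 = 1.66402e-11
  π_II·f_II = 0.50 × 0.361179 = 0.18059
  π_III·f_III = 0.44 × 0.241971 = 0.106467
Sum: 1.66402e-11 + 0.18059 + 0.106467 = 0.287057
So the posterior for Population III is 0.106467 / 0.287057 ≈ 0.371.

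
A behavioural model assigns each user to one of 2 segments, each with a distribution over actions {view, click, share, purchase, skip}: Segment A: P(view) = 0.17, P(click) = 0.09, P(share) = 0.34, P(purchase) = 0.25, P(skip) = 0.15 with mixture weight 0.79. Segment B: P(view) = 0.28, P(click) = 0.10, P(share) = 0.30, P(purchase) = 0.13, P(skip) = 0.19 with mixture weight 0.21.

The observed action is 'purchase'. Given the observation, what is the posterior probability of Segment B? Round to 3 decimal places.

0.121

The responsibility of component k is w_k f_k(x) divided by Σ_j w_j f_j(x).
Component likelihoods at x = 'purchase':
  f_A = P(purchase | comp) = 0.25
  f_B = P(purchase | comp) = 0.13
Unnormalised posteriors:
  w_A·f_A = 0.79 × 0.25 = 0.1975
  w_B·f_B = 0.21 × 0.13 = 0.0273
Evidence: 0.1975 + 0.0273 = 0.2248
P(Segment B | 'purchase') = 0.0273 / 0.2248 ≈ 0.121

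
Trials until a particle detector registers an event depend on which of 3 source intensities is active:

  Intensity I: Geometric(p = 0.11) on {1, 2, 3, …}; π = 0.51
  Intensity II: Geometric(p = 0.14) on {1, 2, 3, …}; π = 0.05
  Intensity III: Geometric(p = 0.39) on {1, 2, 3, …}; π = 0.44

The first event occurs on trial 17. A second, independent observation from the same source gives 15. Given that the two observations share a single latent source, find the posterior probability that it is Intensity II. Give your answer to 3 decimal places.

0.054

Posterior ∝ prior × likelihood, so P(k | x) ∝ P(Z=k) f_k(x); normalise over all components.
Since both observations come from the same component, the likelihood for component k is f_k(x₁)·f_k(x₂).
  p_I = [0.11·(1−0.11)^16 = 0.11·0.154967 = 0.0170464] × [0.0215205] = 0.000366848
  p_II = [0.14·(1−0.14)^16 = 0.14·0.0895314 = 0.0125344] × [0.0169475] = 0.000212427
  p_III = [0.39·(1−0.39)^16 = 0.39·0.000367517 = 0.000143332] × [0.000385196] = 5.52108e-08
Prior × likelihood for each component:
  P(Z=I)·p_I = 0.51 × 0.000366848 = 0.000187092
  P(Z=II)·p_II = 0.05 × 0.000212427 = 1.06213e-05
  P(Z=III)·p_III = 0.44 × 5.52108e-08 = 2.42928e-08
Normaliser: 0.000187092 + 1.06213e-05 + 2.42928e-08 = 0.000197738
So the posterior for Intensity II is 1.06213e-05 / 0.000197738 ≈ 0.054.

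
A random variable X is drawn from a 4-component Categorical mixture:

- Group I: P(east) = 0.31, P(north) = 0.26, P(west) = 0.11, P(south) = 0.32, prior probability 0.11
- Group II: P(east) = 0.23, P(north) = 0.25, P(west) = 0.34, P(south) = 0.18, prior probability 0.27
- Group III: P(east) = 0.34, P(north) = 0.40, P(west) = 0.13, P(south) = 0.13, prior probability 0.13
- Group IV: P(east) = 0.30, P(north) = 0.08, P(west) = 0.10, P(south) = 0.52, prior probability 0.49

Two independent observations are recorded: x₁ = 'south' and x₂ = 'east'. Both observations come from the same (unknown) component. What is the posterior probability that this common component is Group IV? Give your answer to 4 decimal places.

Posterior ∝ prior × likelihood, so P(k | x) ∝ w_k f_k(x); normalise over all components.
Since both observations come from the same component, the likelihood for component k is f_k(x₁)·f_k(x₂).
  f_I = [0.32] × [0.31] = 0.0992
  f_II = [0.18] × [0.23] = 0.0414
  f_III = [0.13] × [0.34] = 0.0442
  f_IV = [0.52] × [0.3] = 0.156
Multiply by the mixture weights:
  w_I·f_I = 0.11 × 0.0992 = 0.010912
  w_II·f_II = 0.27 × 0.0414 = 0.011178
  w_III·f_III = 0.13 × 0.0442 = 0.005746
  w_IV·f_IV = 0.49 × 0.156 = 0.07644
Marginal: 0.010912 + 0.011178 + 0.005746 + 0.07644 = 0.104276
P(Group IV | data) ≈ 0.7331

0.7331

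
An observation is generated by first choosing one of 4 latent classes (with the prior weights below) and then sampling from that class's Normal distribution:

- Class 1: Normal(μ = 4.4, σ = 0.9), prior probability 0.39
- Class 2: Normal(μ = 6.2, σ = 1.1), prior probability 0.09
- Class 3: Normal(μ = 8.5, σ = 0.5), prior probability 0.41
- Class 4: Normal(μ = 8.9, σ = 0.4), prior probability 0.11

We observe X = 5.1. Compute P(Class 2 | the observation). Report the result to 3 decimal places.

By Bayes' theorem, P(k | x) = π_k f_k(x) / Σ_j π_j f_j(x).
Component likelihoods at x = 5.1:
  p_1 = 0.327572
  p_2 = 0.219973
  p_3 = 7.26192e-11
  p_4 = 2.51948e-20
Multiply by the mixture weights:
  π_1·p_1 = 0.39 × 0.327572 = 0.127753
  π_2·p_2 = 0.09 × 0.219973 = 0.0197976
  π_3·p_3 = 0.41 × 7.26192e-11 = 2.97739e-11
  π_4·p_4 = 0.11 × 2.51948e-20 = 2.77143e-21
Sum: 0.127753 + 0.0197976 + 2.97739e-11 + 2.77143e-21 = 0.147551
Responsibility of Class 2: 0.0197976 / 0.147551 ≈ 0.134

0.134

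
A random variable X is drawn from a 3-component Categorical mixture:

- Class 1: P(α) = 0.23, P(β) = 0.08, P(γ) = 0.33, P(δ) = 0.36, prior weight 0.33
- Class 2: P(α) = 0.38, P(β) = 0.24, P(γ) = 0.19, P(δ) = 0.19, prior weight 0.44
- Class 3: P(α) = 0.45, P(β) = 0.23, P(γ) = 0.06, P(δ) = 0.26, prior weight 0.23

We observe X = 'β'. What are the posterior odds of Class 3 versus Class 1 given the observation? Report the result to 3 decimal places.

The posterior odds equal the prior odds times the likelihood ratio: (π_i/π_j)·(f_i(x)/f_j(x)).
Categorical probabilities:
  f_1 = 0.08
  f_2 = 0.24
  f_3 = 0.23
0.0529 / 0.0264 ≈ 2.004

2.004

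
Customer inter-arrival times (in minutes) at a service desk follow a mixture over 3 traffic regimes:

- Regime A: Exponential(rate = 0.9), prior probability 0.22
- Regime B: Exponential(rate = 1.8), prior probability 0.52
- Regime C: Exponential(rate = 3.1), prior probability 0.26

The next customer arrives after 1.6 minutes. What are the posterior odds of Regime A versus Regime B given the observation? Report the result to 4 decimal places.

0.8928

Only the two components matter; the odds are (P(Z=i) f_i(x)) / (P(Z=j) f_j(x)).
Exponential densities:
  f_A = 0.213235
  f_B = 0.101043
  f_C = 0.0217401
Odds = (0.22/0.52) × (0.213235/0.101043) = 0.423077 × 2.11035 ≈ 0.8928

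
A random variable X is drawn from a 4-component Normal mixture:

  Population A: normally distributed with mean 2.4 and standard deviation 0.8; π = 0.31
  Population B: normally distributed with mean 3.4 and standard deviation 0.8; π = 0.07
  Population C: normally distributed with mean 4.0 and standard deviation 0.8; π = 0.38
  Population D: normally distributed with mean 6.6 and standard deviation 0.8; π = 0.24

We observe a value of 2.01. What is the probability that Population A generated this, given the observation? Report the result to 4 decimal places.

0.8938

P(component k | x) = w_k·f_k(x) / marginal(x), where marginal(x) = Σ_j w_j·f_j(x).
Component likelihoods at x = 2.01:
  f_A = 0.442806
  f_B = 0.110223
  f_C = 0.0226041
  f_D = 3.54463e-08
Weight by the priors:
  w_A·f_A = 0.31 × 0.442806 = 0.13727
  w_B·f_B = 0.07 × 0.110223 = 0.00771562
  w_C·f_C = 0.38 × 0.0226041 = 0.00858957
  w_D·f_D = 0.24 × 3.54463e-08 = 8.5071e-09
Sum: 0.13727 + 0.00771562 + 0.00858957 + 8.5071e-09 = 0.153575
Responsibility of Population A: 0.13727 / 0.153575 ≈ 0.8938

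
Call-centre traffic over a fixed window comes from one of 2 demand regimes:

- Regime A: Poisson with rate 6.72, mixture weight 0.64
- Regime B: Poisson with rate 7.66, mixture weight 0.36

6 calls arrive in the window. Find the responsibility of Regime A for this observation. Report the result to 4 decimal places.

The responsibility of component k is π_k f_k(x) divided by Σ_j π_j f_j(x).
Evaluate each component's likelihood at the observed value:
  f_A = e^(−6.72)·6.72^6/6! = 0.154321
  f_B = e^(−7.66)·7.66^6/6! = 0.132234
Prior × likelihood for each component:
  π_A·f_A = 0.64 × 0.154321 = 0.0987653
  π_B·f_B = 0.36 × 0.132234 = 0.0476044
Marginal: 0.0987653 + 0.0476044 = 0.14637
P(Regime A | data) ≈ 0.6748

0.6748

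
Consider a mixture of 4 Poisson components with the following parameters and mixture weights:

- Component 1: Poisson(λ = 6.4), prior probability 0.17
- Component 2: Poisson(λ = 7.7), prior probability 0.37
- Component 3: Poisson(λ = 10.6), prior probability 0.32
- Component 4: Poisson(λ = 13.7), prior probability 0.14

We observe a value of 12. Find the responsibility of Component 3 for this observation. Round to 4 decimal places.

P(component k | x) = π_k·f_k(x) / marginal(x), where marginal(x) = Σ_j π_j·f_j(x).
Component likelihoods at x = 12:
  f_1 = e^(−6.4)·6.4^12/12! = 0.0163809
  f_2 = e^(−7.7)·7.7^12/12! = 0.0410662
  f_3 = e^(−10.6)·10.6^12/12! = 0.104668
  f_4 = e^(−13.7)·13.7^12/12! = 0.102441
Multiply by the mixture weights:
  π_1·f_1 = 0.17 × 0.0163809 = 0.00278475
  π_2·f_2 = 0.37 × 0.0410662 = 0.0151945
  π_3·f_3 = 0.32 × 0.104668 = 0.0334936
  π_4·f_4 = 0.14 × 0.102441 = 0.0143418
Normaliser: 0.00278475 + 0.0151945 + 0.0334936 + 0.0143418 = 0.0658146
So the posterior for Component 3 is 0.0334936 / 0.0658146 ≈ 0.5089.

0.5089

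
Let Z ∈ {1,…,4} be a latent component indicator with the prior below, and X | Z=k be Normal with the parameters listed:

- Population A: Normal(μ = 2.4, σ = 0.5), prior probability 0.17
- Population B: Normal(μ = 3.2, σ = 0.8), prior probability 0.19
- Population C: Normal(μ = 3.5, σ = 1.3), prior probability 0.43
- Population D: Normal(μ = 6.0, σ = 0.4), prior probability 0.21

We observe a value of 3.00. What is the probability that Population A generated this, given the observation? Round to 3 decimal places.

P(component k | x) = π_k·f_k(x) / marginal(x), where marginal(x) = Σ_j π_j·f_j(x).
Evaluate each component's likelihood at the observed value:
  f_A = (1/(0.5·√(2π)))·exp(−(3.00−2.4)²/(2·0.5²)) = 0.797885·exp(-0.72000) = 0.388372
  f_B = (1/(0.8·√(2π)))·exp(−(3.00−3.2)²/(2·0.8²)) = 0.498678·exp(-0.03125) = 0.483335
  f_C = (1/(1.3·√(2π)))·exp(−(3.00−3.5)²/(2·1.3²)) = 0.306879·exp(-0.07396) = 0.285
  f_D = (1/(0.4·√(2π)))·exp(−(3.00−6.0)²/(2·0.4²)) = 0.997356·exp(-28.12500) = 6.0858e-13
Prior × likelihood for each component:
  π_A·f_A = 0.17 × 0.388372 = 0.0660233
  π_B·f_B = 0.19 × 0.483335 = 0.0918337
  π_C·f_C = 0.43 × 0.285 = 0.12255
  π_D·f_D = 0.21 × 6.0858e-13 = 1.27802e-13
Denominator: 0.0660233 + 0.0918337 + 0.12255 + 1.27802e-13 = 0.280407
Responsibility of Population A: 0.0660233 / 0.280407 ≈ 0.235

0.235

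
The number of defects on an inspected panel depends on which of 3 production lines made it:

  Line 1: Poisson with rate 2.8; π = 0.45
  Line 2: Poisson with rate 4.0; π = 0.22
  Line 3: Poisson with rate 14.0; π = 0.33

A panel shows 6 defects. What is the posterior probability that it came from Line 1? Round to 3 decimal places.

Apply Bayes' rule: the posterior for each component is proportional to its prior times its likelihood at x.
Poisson probabilities:
  L_1 = e^(−2.8)·2.8^6/6! = 0.0406997
  L_2 = e^(−4.0)·4.0^6/6! = 0.104196
  L_3 = e^(−14.0)·14.0^6/6! = 0.00869587
Prior × likelihood for each component:
  P(Z=1)·L_1 = 0.45 × 0.0406997 = 0.0183149
  P(Z=2)·L_2 = 0.22 × 0.104196 = 0.022923
  P(Z=3)·L_3 = 0.33 × 0.00869587 = 0.00286964
Denominator: 0.0183149 + 0.022923 + 0.00286964 = 0.0441075
P(Line 1 | the observation) = 0.0183149 / 0.0441075 ≈ 0.415

0.415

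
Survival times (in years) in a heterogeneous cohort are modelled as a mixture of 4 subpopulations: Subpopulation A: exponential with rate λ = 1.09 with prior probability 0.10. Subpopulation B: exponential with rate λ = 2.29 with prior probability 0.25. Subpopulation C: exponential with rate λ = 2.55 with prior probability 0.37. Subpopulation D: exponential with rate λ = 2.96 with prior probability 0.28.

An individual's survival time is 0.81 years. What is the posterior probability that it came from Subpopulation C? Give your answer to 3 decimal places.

0.363

P(component k | x) = π_k·f_k(x) / marginal(x), where marginal(x) = Σ_j π_j·f_j(x).
Evaluate each component's likelihood at the observed value:
  p_A = 0.450804
  p_B = 0.358313
  p_C = 0.323225
  p_D = 0.26917
Weight by the priors:
  π_A·p_A = 0.10 × 0.450804 = 0.0450804
  π_B·p_B = 0.25 × 0.358313 = 0.0895783
  π_C·p_C = 0.37 × 0.323225 = 0.119593
  π_D·p_D = 0.28 × 0.26917 = 0.0753677
Denominator: 0.0450804 + 0.0895783 + 0.119593 + 0.0753677 = 0.32962
P(Subpopulation C | 0.81 years) ≈ 0.363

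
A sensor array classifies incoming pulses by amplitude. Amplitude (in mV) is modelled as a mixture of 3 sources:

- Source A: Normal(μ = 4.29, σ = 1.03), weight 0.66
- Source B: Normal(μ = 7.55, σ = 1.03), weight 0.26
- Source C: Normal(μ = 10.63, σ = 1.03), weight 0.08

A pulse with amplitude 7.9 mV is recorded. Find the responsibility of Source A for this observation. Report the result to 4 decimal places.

0.0057

The responsibility of component k is π_k f_k(x) divided by Σ_j π_j f_j(x).
Normal densities:
  f_A = 0.000832981
  f_B = 0.365594
  f_C = 0.0115504
Unnormalised posteriors:
  π_A·f_A = 0.66 × 0.000832981 = 0.000549768
  π_B·f_B = 0.26 × 0.365594 = 0.0950545
  π_C·f_C = 0.08 × 0.0115504 = 0.000924033
Evidence: 0.000549768 + 0.0950545 + 0.000924033 = 0.0965283
P(Source A | x) ≈ 0.0057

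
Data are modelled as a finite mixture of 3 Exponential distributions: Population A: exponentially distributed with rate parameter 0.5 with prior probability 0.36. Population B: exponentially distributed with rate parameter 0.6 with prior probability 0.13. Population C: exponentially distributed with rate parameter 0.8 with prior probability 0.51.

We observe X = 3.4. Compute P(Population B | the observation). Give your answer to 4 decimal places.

P(component k | x) = P(Z=k)·f_k(x) / marginal(x), where marginal(x) = Σ_j P(Z=j)·f_j(x).
Exponential densities:
  p_A = 0.5·e^(−0.5·3.4) = 0.5·e^(−1.7000) = 0.0913418
  p_B = 0.6·e^(−0.6·3.4) = 0.6·e^(−2.0400) = 0.0780172
  p_C = 0.8·e^(−0.8·3.4) = 0.8·e^(−2.7200) = 0.0526998
Weight by the priors:
  P(Z=A)·p_A = 0.36 × 0.0913418 = 0.032883
  P(Z=B)·p_B = 0.13 × 0.0780172 = 0.0101422
  P(Z=C)·p_C = 0.51 × 0.0526998 = 0.0268769
Evidence: 0.032883 + 0.0101422 + 0.0268769 = 0.0699022
So the posterior for Population B is 0.0101422 / 0.0699022 ≈ 0.1451.

0.1451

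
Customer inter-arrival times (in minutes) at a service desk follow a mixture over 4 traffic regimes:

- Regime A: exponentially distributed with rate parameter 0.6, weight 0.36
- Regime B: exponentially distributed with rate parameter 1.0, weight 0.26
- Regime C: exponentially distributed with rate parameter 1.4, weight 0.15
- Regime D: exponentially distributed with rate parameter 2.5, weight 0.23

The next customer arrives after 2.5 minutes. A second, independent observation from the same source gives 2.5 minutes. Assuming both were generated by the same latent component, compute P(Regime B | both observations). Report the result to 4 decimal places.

0.2066

The responsibility of component k is π_k f_k(x) divided by Σ_j π_j f_j(x).
Since both observations come from the same component, the likelihood for component k is f_k(x₁)·f_k(x₂).
  L_A = [0.6·e^(−0.6·2.5) = 0.6·e^(−1.5000) = 0.133878] × [0.133878] = 0.0179233
  L_B = [1.0·e^(−1.0·2.5) = 1.0·e^(−2.5000) = 0.082085] × [0.082085] = 0.00673795
  L_C = [1.4·e^(−1.4·2.5) = 1.4·e^(−3.5000) = 0.0422763] × [0.0422763] = 0.00178729
  L_D = [2.5·e^(−2.5·2.5) = 2.5·e^(−6.2500) = 0.00482614] × [0.00482614] = 2.32916e-05
Multiply by the mixture weights:
  π_A·L_A = 0.36 × 0.0179233 = 0.0064524
  π_B·L_B = 0.26 × 0.00673795 = 0.00175187
  π_C·L_C = 0.15 × 0.00178729 = 0.000268093
  π_D·L_D = 0.23 × 2.32916e-05 = 5.35706e-06
Denominator: 0.0064524 + 0.00175187 + 0.000268093 + 5.35706e-06 = 0.00847772
Responsibility of Regime B: 0.00175187 / 0.00847772 ≈ 0.2066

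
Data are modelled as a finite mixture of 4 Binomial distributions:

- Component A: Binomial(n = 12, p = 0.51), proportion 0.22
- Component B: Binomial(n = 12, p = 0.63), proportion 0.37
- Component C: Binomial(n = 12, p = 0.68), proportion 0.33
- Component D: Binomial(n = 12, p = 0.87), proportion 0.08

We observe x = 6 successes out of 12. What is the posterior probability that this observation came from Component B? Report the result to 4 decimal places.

0.4007

Posterior ∝ prior × likelihood, so P(k | x) ∝ π_k f_k(x); normalise over all components.
Evaluate each component's likelihood at the observed value:
  f_A = 0.225045
  f_B = 0.148226
  f_C = 0.0980901
  f_D = 0.00193396
Multiply by the mixture weights:
  π_A·f_A = 0.22 × 0.225045 = 0.0495099
  π_B·f_B = 0.37 × 0.148226 = 0.0548438
  π_C·f_C = 0.33 × 0.0980901 = 0.0323697
  π_D·f_D = 0.08 × 0.00193396 = 0.000154717
Marginal: 0.0495099 + 0.0548438 + 0.0323697 + 0.000154717 = 0.136878
So the posterior for Component B is 0.0548438 / 0.136878 ≈ 0.4007.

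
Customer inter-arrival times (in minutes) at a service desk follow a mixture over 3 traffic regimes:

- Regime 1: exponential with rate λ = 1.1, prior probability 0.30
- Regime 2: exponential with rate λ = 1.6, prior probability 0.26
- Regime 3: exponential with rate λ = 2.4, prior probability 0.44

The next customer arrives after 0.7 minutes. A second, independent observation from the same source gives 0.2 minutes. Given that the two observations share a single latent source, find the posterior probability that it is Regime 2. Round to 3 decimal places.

0.270

Posterior ∝ prior × likelihood, so P(k | x) ∝ w_k f_k(x); normalise over all components.
Since both observations come from the same component, the likelihood for component k is f_k(x₁)·f_k(x₂).
  f_1 = [1.1·e^(−1.1·0.7) = 1.1·e^(−0.7700) = 0.509314] × [0.882771] = 0.449608
  f_2 = [1.6·e^(−1.6·0.7) = 1.6·e^(−1.1200) = 0.522048] × [1.16184] = 0.606535
  f_3 = [2.4·e^(−2.4·0.7) = 2.4·e^(−1.6800) = 0.447298] × [1.48508] = 0.664273
Weight by the priors:
  w_1·f_1 = 0.30 × 0.449608 = 0.134882
  w_2·f_2 = 0.26 × 0.606535 = 0.157699
  w_3·f_3 = 0.44 × 0.664273 = 0.29228
Marginal: 0.134882 + 0.157699 + 0.29228 = 0.584861
P(Regime 2 | x₁, x₂) = 0.157699 / 0.584861 ≈ 0.270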